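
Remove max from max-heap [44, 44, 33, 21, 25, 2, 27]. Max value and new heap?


Max = 44
Replace root with last, heapify down
Resulting heap: [44, 27, 33, 21, 25, 2]


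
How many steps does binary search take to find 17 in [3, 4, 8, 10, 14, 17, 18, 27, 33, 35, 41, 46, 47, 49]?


Search for 17:
[0,13] mid=6 arr[6]=18
[0,5] mid=2 arr[2]=8
[3,5] mid=4 arr[4]=14
[5,5] mid=5 arr[5]=17
Total: 4 comparisons


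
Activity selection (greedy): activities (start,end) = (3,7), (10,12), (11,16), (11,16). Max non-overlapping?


Greedy: pick earliest-ending, then skip overlaps.
Selected (2 activities): [(3, 7), (10, 12)]


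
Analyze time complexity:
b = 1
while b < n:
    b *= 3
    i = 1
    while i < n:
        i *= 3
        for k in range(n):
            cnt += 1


Per nesting level: O(log n) * O(log n) * O(n) = O(n (log n)^2)
Complexity: O(n (log n)^2)


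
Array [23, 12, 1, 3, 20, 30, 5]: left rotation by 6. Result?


Left rotate by 6: [5, 23, 12, 1, 3, 20, 30]


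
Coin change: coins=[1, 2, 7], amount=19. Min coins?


dp[0]=0; dp[i]=1+min(dp[i-c] for c in coins)
...dp[14]=2, dp[15]=3, dp[16]=3, dp[17]=4, dp[18]=4, dp[19]=5
Minimum coins for 19 = 5


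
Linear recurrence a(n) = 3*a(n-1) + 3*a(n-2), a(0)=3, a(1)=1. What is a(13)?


Build bottom-up:
...a(11)=1712664, a(12)=6493203, a(13)=3*6493203+3*1712664=24617601


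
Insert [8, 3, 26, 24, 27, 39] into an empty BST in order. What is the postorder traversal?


Root = 8; build tree by BST insertion.
Postorder traversal: [3, 24, 39, 27, 26, 8]


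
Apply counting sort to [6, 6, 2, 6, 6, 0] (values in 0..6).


Count array: [1, 0, 1, 0, 0, 0, 4]
Reconstruct: [0, 2, 6, 6, 6, 6]


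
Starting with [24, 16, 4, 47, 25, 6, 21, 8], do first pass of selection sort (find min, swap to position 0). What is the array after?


After one pass: [4, 16, 24, 47, 25, 6, 21, 8]


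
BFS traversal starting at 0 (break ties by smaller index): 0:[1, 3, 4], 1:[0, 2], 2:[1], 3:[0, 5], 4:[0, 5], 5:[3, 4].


BFS queue: start with [0]
Visit order: [0, 1, 3, 4, 2, 5]


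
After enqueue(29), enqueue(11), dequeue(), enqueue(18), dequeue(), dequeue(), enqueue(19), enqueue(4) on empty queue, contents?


enqueue(29) -> [29]
enqueue(11) -> [29, 11]
dequeue() returns 29 -> [11]
enqueue(18) -> [11, 18]
dequeue() returns 11 -> [18]
dequeue() returns 18 -> []
enqueue(19) -> [19]
enqueue(4) -> [19, 4]
Final queue (front to back): [19, 4]


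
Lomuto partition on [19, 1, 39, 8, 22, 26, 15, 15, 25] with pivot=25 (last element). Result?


Elements <= 25 go left of pivot.
Result: [19, 1, 8, 22, 15, 15, 25, 26, 39], pivot at index 6


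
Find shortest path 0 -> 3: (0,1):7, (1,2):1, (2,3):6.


Dijkstra from 0:
Distances: {0: 0, 1: 7, 2: 8, 3: 14}
Shortest distance to 3 = 14, path = [0, 1, 2, 3]


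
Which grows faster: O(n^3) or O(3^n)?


cubic grows slower than exponential (base 3)
O(n^3) is asymptotically smaller; O(3^n) grows faster


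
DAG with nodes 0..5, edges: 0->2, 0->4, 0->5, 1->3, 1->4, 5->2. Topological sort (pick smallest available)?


Kahn's algorithm, process smallest node first
Order: [0, 1, 3, 4, 5, 2]


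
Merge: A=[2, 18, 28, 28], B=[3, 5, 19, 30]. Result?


Compare heads, take smaller each step.
Merged: [2, 3, 5, 18, 19, 28, 28, 30]


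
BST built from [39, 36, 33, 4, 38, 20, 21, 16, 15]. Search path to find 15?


BST root = 39
Search for 15: compare at each node
Path: [39, 36, 33, 4, 20, 16, 15]


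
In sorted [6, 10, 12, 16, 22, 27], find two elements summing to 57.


Two pointers: lo=0, hi=5
No pair sums to 57


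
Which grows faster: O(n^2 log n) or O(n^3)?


n^2 log n grows slower than cubic
O(n^2 log n) is asymptotically smaller; O(n^3) grows faster


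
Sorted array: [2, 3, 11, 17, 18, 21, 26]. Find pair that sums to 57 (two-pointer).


Two pointers: lo=0, hi=6
No pair sums to 57


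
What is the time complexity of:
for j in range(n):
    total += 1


Per nesting level: O(n) = O(n)
Complexity: O(n)


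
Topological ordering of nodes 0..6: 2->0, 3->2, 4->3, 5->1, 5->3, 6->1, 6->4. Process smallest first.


Kahn's algorithm, process smallest node first
Order: [5, 6, 1, 4, 3, 2, 0]


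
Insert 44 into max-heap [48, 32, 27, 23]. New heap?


Append 44: [48, 32, 27, 23, 44]
Bubble up: swap idx 4(44) with idx 1(32)
Result: [48, 44, 27, 23, 32]


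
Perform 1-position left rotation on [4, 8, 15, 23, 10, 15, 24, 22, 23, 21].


Left rotate by 1: [8, 15, 23, 10, 15, 24, 22, 23, 21, 4]


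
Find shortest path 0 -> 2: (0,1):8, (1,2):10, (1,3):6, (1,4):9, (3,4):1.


Dijkstra from 0:
Distances: {0: 0, 1: 8, 2: 18, 3: 14, 4: 15}
Shortest distance to 2 = 18, path = [0, 1, 2]


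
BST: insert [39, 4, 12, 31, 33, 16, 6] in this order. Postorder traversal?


Root = 39; build tree by BST insertion.
Postorder traversal: [6, 16, 33, 31, 12, 4, 39]


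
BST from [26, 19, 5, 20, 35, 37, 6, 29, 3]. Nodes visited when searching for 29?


BST root = 26
Search for 29: compare at each node
Path: [26, 35, 29]


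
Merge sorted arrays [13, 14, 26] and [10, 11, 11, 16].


Compare heads, take smaller each step.
Merged: [10, 11, 11, 13, 14, 16, 26]


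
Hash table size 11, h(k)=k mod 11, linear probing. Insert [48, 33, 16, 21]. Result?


Insertions: 48->slot 4; 33->slot 0; 16->slot 5; 21->slot 10
Table: [33, None, None, None, 48, 16, None, None, None, None, 21]


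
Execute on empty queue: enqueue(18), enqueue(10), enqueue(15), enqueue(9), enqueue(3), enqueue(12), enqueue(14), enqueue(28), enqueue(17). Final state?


enqueue(18) -> [18]
enqueue(10) -> [18, 10]
enqueue(15) -> [18, 10, 15]
enqueue(9) -> [18, 10, 15, 9]
enqueue(3) -> [18, 10, 15, 9, 3]
enqueue(12) -> [18, 10, 15, 9, 3, 12]
enqueue(14) -> [18, 10, 15, 9, 3, 12, 14]
enqueue(28) -> [18, 10, 15, 9, 3, 12, 14, 28]
enqueue(17) -> [18, 10, 15, 9, 3, 12, 14, 28, 17]
Final queue (front to back): [18, 10, 15, 9, 3, 12, 14, 28, 17]


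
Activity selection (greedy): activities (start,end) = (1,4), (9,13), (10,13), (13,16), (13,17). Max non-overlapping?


Greedy: pick earliest-ending, then skip overlaps.
Selected (3 activities): [(1, 4), (9, 13), (13, 16)]


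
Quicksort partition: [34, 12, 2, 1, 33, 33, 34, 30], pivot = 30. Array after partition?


Elements <= 30 go left of pivot.
Result: [12, 2, 1, 30, 33, 33, 34, 34], pivot at index 3


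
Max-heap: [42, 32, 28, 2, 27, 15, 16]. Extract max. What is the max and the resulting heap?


Max = 42
Replace root with last, heapify down
Resulting heap: [32, 27, 28, 2, 16, 15]


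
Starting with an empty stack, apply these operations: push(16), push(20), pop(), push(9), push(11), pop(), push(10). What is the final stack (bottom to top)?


push(16) -> [16]
push(20) -> [16, 20]
pop() returns 20 -> [16]
push(9) -> [16, 9]
push(11) -> [16, 9, 11]
pop() returns 11 -> [16, 9]
push(10) -> [16, 9, 10]
Final stack (bottom to top): [16, 9, 10]


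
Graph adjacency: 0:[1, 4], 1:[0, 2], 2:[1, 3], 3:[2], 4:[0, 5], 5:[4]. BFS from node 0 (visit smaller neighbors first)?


BFS queue: start with [0]
Visit order: [0, 1, 4, 2, 5, 3]


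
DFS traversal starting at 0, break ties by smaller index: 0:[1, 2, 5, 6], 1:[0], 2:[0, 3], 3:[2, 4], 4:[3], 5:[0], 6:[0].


DFS stack-based: start with [0]
Visit order: [0, 1, 2, 3, 4, 5, 6]


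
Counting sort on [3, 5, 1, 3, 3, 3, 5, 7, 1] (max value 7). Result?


Count array: [0, 2, 0, 4, 0, 2, 0, 1]
Reconstruct: [1, 1, 3, 3, 3, 3, 5, 5, 7]


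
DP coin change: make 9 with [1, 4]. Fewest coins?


dp[0]=0; dp[i]=1+min(dp[i-c] for c in coins)
...dp[4]=1, dp[5]=2, dp[6]=3, dp[7]=4, dp[8]=2, dp[9]=3
Minimum coins for 9 = 3


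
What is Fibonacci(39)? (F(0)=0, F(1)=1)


F(n)=F(n-1)+F(n-2)
...F(37)=24157817, F(38)=39088169, F(39)=63245986


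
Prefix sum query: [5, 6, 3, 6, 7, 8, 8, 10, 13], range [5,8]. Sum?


Prefix sums: [0, 5, 11, 14, 20, 27, 35, 43, 53, 66]
Sum[5..8] = prefix[9] - prefix[5] = 66 - 27 = 39


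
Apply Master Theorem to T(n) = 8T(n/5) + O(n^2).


a=8, b=5, c=2. log_5(8)=1.292 < c=2. Case 3: O(n^c) = O(n^2)
Complexity: O(n^2)


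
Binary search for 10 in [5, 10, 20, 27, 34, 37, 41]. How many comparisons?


Search for 10:
[0,6] mid=3 arr[3]=27
[0,2] mid=1 arr[1]=10
Total: 2 comparisons


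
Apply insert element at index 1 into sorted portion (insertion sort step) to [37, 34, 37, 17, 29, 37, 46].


After one pass: [34, 37, 37, 17, 29, 37, 46]


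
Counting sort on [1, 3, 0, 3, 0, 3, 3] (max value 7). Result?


Count array: [2, 1, 0, 4, 0, 0, 0, 0]
Reconstruct: [0, 0, 1, 3, 3, 3, 3]


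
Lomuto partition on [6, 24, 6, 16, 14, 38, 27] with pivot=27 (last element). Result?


Elements <= 27 go left of pivot.
Result: [6, 24, 6, 16, 14, 27, 38], pivot at index 5


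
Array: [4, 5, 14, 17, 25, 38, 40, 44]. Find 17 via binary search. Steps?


Search for 17:
[0,7] mid=3 arr[3]=17
Total: 1 comparisons


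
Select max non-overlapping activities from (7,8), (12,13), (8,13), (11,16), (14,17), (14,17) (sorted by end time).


Greedy: pick earliest-ending, then skip overlaps.
Selected (3 activities): [(7, 8), (12, 13), (14, 17)]


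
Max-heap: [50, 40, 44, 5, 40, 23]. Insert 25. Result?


Append 25: [50, 40, 44, 5, 40, 23, 25]
Bubble up: no swaps needed
Result: [50, 40, 44, 5, 40, 23, 25]


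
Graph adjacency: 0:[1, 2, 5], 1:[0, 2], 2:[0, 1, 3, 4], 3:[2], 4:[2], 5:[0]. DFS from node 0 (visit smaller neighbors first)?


DFS stack-based: start with [0]
Visit order: [0, 1, 2, 3, 4, 5]


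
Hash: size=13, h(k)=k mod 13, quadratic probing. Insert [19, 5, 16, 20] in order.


Insertions: 19->slot 6; 5->slot 5; 16->slot 3; 20->slot 7
Table: [None, None, None, 16, None, 5, 19, 20, None, None, None, None, None]


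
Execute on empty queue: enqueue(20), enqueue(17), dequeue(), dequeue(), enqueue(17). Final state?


enqueue(20) -> [20]
enqueue(17) -> [20, 17]
dequeue() returns 20 -> [17]
dequeue() returns 17 -> []
enqueue(17) -> [17]
Final queue (front to back): [17]


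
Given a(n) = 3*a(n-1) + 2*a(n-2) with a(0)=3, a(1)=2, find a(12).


Build bottom-up:
...a(10)=293472, a(11)=1045216, a(12)=3*1045216+2*293472=3722592


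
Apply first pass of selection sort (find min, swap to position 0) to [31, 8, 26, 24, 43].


After one pass: [8, 31, 26, 24, 43]


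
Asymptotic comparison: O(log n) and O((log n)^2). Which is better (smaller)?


logarithmic grows slower than polylogarithmic
O(log n) is asymptotically smaller; O((log n)^2) grows faster


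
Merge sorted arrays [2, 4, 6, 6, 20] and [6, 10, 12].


Compare heads, take smaller each step.
Merged: [2, 4, 6, 6, 6, 10, 12, 20]


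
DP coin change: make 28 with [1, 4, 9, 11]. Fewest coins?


dp[0]=0; dp[i]=1+min(dp[i-c] for c in coins)
...dp[23]=3, dp[24]=3, dp[25]=4, dp[26]=3, dp[27]=3, dp[28]=4
Minimum coins for 28 = 4


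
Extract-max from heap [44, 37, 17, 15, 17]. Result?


Max = 44
Replace root with last, heapify down
Resulting heap: [37, 17, 17, 15]


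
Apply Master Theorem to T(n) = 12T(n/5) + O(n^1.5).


a=12, b=5, c=1.5. log_5(12)=1.544 > c=1.5. Case 1: O(n^log_b(a)) = O(n^1.544)
Complexity: O(n^1.544)


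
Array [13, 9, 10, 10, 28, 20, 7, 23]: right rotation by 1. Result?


Right rotate by 1: [23, 13, 9, 10, 10, 28, 20, 7]


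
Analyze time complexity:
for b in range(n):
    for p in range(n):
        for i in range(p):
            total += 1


Per nesting level: O(n) * O(n) * O(n) [triangular over p] = O(n^3)
Complexity: O(n^3)


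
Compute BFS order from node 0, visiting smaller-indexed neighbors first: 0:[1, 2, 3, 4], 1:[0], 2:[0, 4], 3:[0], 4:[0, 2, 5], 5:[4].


BFS queue: start with [0]
Visit order: [0, 1, 2, 3, 4, 5]


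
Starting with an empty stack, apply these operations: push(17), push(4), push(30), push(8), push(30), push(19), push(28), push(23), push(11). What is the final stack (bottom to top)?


push(17) -> [17]
push(4) -> [17, 4]
push(30) -> [17, 4, 30]
push(8) -> [17, 4, 30, 8]
push(30) -> [17, 4, 30, 8, 30]
push(19) -> [17, 4, 30, 8, 30, 19]
push(28) -> [17, 4, 30, 8, 30, 19, 28]
push(23) -> [17, 4, 30, 8, 30, 19, 28, 23]
push(11) -> [17, 4, 30, 8, 30, 19, 28, 23, 11]
Final stack (bottom to top): [17, 4, 30, 8, 30, 19, 28, 23, 11]


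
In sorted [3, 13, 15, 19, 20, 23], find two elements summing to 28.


Two pointers: lo=0, hi=5
Found pair: (13, 15) summing to 28


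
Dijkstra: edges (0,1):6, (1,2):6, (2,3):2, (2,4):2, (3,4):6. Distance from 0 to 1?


Dijkstra from 0:
Distances: {0: 0, 1: 6, 2: 12, 3: 14, 4: 14}
Shortest distance to 1 = 6, path = [0, 1]


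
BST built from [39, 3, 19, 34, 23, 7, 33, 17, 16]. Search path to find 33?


BST root = 39
Search for 33: compare at each node
Path: [39, 3, 19, 34, 23, 33]


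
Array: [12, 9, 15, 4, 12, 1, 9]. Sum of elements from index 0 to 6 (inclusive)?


Prefix sums: [0, 12, 21, 36, 40, 52, 53, 62]
Sum[0..6] = prefix[7] - prefix[0] = 62 - 0 = 62


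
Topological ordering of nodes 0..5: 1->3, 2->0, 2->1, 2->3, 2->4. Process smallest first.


Kahn's algorithm, process smallest node first
Order: [2, 0, 1, 3, 4, 5]


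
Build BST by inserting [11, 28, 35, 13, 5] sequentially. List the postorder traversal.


Root = 11; build tree by BST insertion.
Postorder traversal: [5, 13, 35, 28, 11]


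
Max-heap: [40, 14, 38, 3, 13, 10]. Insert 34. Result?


Append 34: [40, 14, 38, 3, 13, 10, 34]
Bubble up: no swaps needed
Result: [40, 14, 38, 3, 13, 10, 34]


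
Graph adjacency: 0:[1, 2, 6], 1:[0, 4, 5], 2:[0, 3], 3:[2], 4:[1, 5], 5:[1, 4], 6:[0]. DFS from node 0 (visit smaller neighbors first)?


DFS stack-based: start with [0]
Visit order: [0, 1, 4, 5, 2, 3, 6]


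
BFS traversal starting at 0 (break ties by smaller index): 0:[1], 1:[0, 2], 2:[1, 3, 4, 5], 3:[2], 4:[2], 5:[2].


BFS queue: start with [0]
Visit order: [0, 1, 2, 3, 4, 5]


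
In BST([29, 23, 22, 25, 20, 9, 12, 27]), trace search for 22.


BST root = 29
Search for 22: compare at each node
Path: [29, 23, 22]


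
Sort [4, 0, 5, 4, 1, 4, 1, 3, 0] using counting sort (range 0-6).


Count array: [2, 2, 0, 1, 3, 1, 0]
Reconstruct: [0, 0, 1, 1, 3, 4, 4, 4, 5]


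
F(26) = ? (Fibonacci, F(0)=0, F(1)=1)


F(n)=F(n-1)+F(n-2)
...F(24)=46368, F(25)=75025, F(26)=121393


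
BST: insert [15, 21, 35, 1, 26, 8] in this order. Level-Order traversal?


Root = 15; build tree by BST insertion.
Level-Order traversal: [15, 1, 21, 8, 35, 26]


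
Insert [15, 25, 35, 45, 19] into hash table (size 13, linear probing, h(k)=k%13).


Insertions: 15->slot 2; 25->slot 12; 35->slot 9; 45->slot 6; 19->slot 7
Table: [None, None, 15, None, None, None, 45, 19, None, 35, None, None, 25]


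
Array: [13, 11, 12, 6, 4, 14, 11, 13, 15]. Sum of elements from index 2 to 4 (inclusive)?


Prefix sums: [0, 13, 24, 36, 42, 46, 60, 71, 84, 99]
Sum[2..4] = prefix[5] - prefix[2] = 46 - 24 = 22


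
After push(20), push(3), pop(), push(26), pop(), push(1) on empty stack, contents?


push(20) -> [20]
push(3) -> [20, 3]
pop() returns 3 -> [20]
push(26) -> [20, 26]
pop() returns 26 -> [20]
push(1) -> [20, 1]
Final stack (bottom to top): [20, 1]


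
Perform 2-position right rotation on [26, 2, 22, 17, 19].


Right rotate by 2: [17, 19, 26, 2, 22]


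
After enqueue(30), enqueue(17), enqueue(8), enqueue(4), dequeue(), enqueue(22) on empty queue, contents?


enqueue(30) -> [30]
enqueue(17) -> [30, 17]
enqueue(8) -> [30, 17, 8]
enqueue(4) -> [30, 17, 8, 4]
dequeue() returns 30 -> [17, 8, 4]
enqueue(22) -> [17, 8, 4, 22]
Final queue (front to back): [17, 8, 4, 22]


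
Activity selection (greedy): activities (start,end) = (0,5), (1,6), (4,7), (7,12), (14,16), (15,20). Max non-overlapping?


Greedy: pick earliest-ending, then skip overlaps.
Selected (3 activities): [(0, 5), (7, 12), (14, 16)]


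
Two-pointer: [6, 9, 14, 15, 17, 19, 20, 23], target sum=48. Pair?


Two pointers: lo=0, hi=7
No pair sums to 48


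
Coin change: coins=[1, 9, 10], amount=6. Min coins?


dp[0]=0; dp[i]=1+min(dp[i-c] for c in coins)
...dp[1]=1, dp[2]=2, dp[3]=3, dp[4]=4, dp[5]=5, dp[6]=6
Minimum coins for 6 = 6


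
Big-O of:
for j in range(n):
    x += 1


Per nesting level: O(n) = O(n)
Complexity: O(n)


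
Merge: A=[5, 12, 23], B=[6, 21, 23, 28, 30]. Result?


Compare heads, take smaller each step.
Merged: [5, 6, 12, 21, 23, 23, 28, 30]


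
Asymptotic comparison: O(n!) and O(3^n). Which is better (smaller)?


exponential (base 3) grows slower than factorial
O(3^n) is asymptotically smaller; O(n!) grows faster


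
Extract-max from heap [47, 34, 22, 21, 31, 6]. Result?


Max = 47
Replace root with last, heapify down
Resulting heap: [34, 31, 22, 21, 6]


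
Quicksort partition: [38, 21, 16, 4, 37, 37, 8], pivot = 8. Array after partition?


Elements <= 8 go left of pivot.
Result: [4, 8, 16, 38, 37, 37, 21], pivot at index 1


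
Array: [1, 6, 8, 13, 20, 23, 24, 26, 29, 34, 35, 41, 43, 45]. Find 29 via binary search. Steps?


Search for 29:
[0,13] mid=6 arr[6]=24
[7,13] mid=10 arr[10]=35
[7,9] mid=8 arr[8]=29
Total: 3 comparisons


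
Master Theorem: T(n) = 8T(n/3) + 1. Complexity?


a=8, b=3, c=0. log_3(8)=1.893 > c=0. Case 1: O(n^log_b(a)) = O(n^1.893)
Complexity: O(n^1.893)


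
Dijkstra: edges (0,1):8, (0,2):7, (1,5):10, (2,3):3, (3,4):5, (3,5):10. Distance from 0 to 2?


Dijkstra from 0:
Distances: {0: 0, 1: 8, 2: 7, 3: 10, 4: 15, 5: 18}
Shortest distance to 2 = 7, path = [0, 2]


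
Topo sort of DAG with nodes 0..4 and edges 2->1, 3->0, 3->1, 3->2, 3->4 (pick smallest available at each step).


Kahn's algorithm, process smallest node first
Order: [3, 0, 2, 1, 4]


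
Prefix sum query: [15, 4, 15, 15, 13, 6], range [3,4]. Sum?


Prefix sums: [0, 15, 19, 34, 49, 62, 68]
Sum[3..4] = prefix[5] - prefix[3] = 62 - 34 = 28


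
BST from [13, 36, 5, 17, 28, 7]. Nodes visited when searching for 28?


BST root = 13
Search for 28: compare at each node
Path: [13, 36, 17, 28]


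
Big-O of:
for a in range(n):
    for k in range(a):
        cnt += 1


Per nesting level: O(n) * O(n) [triangular over a] = O(n^2)
Complexity: O(n^2)


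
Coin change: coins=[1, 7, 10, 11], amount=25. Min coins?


dp[0]=0; dp[i]=1+min(dp[i-c] for c in coins)
...dp[20]=2, dp[21]=2, dp[22]=2, dp[23]=3, dp[24]=3, dp[25]=3
Minimum coins for 25 = 3


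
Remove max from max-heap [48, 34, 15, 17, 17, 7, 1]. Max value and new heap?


Max = 48
Replace root with last, heapify down
Resulting heap: [34, 17, 15, 1, 17, 7]


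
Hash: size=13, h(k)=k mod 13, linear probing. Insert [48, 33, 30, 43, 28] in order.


Insertions: 48->slot 9; 33->slot 7; 30->slot 4; 43->slot 5; 28->slot 2
Table: [None, None, 28, None, 30, 43, None, 33, None, 48, None, None, None]


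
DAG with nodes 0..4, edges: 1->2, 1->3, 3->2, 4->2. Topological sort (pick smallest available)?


Kahn's algorithm, process smallest node first
Order: [0, 1, 3, 4, 2]


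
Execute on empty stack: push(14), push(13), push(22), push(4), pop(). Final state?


push(14) -> [14]
push(13) -> [14, 13]
push(22) -> [14, 13, 22]
push(4) -> [14, 13, 22, 4]
pop() returns 4 -> [14, 13, 22]
Final stack (bottom to top): [14, 13, 22]


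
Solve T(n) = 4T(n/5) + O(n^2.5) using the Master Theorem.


a=4, b=5, c=2.5. log_5(4)=0.861 < c=2.5. Case 3: O(n^c) = O(n^2.500)
Complexity: O(n^2.500)


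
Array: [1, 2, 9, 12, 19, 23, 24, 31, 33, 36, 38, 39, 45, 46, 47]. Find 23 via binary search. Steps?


Search for 23:
[0,14] mid=7 arr[7]=31
[0,6] mid=3 arr[3]=12
[4,6] mid=5 arr[5]=23
Total: 3 comparisons


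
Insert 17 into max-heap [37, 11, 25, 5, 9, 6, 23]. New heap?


Append 17: [37, 11, 25, 5, 9, 6, 23, 17]
Bubble up: swap idx 7(17) with idx 3(5); swap idx 3(17) with idx 1(11)
Result: [37, 17, 25, 11, 9, 6, 23, 5]


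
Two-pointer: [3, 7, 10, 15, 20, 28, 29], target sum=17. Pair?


Two pointers: lo=0, hi=6
Found pair: (7, 10) summing to 17


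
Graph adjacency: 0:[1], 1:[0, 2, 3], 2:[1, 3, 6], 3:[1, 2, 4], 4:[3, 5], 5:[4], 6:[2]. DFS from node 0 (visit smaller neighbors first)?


DFS stack-based: start with [0]
Visit order: [0, 1, 2, 3, 4, 5, 6]


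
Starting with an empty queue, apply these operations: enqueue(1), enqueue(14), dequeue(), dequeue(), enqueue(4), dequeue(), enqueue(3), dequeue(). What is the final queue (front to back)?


enqueue(1) -> [1]
enqueue(14) -> [1, 14]
dequeue() returns 1 -> [14]
dequeue() returns 14 -> []
enqueue(4) -> [4]
dequeue() returns 4 -> []
enqueue(3) -> [3]
dequeue() returns 3 -> []
Final queue (front to back): []


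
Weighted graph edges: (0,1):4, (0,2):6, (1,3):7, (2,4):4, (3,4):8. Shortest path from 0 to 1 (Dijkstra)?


Dijkstra from 0:
Distances: {0: 0, 1: 4, 2: 6, 3: 11, 4: 10}
Shortest distance to 1 = 4, path = [0, 1]


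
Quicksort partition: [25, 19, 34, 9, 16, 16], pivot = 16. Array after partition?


Elements <= 16 go left of pivot.
Result: [9, 16, 16, 25, 19, 34], pivot at index 2


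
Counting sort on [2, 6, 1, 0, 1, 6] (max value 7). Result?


Count array: [1, 2, 1, 0, 0, 0, 2, 0]
Reconstruct: [0, 1, 1, 2, 6, 6]


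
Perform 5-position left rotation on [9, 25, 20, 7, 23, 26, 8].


Left rotate by 5: [26, 8, 9, 25, 20, 7, 23]


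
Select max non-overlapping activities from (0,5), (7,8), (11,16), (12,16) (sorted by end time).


Greedy: pick earliest-ending, then skip overlaps.
Selected (3 activities): [(0, 5), (7, 8), (11, 16)]


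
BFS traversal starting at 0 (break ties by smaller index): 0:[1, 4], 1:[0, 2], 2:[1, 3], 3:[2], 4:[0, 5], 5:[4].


BFS queue: start with [0]
Visit order: [0, 1, 4, 2, 5, 3]


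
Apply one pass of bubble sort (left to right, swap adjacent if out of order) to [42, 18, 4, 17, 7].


After one pass: [18, 4, 17, 7, 42]


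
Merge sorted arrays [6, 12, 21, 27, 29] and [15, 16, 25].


Compare heads, take smaller each step.
Merged: [6, 12, 15, 16, 21, 25, 27, 29]


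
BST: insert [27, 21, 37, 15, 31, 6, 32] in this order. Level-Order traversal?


Root = 27; build tree by BST insertion.
Level-Order traversal: [27, 21, 37, 15, 31, 6, 32]


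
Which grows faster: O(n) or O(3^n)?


linear grows slower than exponential (base 3)
O(n) is asymptotically smaller; O(3^n) grows faster


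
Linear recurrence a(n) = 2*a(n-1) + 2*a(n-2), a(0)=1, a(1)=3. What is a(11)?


Build bottom-up:
...a(9)=9136, a(10)=24960, a(11)=2*24960+2*9136=68192


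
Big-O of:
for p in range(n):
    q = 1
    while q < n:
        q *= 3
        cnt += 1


Per nesting level: O(n) * O(log n) = O(n log n)
Complexity: O(n log n)


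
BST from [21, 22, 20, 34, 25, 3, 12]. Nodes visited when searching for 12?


BST root = 21
Search for 12: compare at each node
Path: [21, 20, 3, 12]


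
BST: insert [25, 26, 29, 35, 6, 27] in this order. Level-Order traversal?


Root = 25; build tree by BST insertion.
Level-Order traversal: [25, 6, 26, 29, 27, 35]


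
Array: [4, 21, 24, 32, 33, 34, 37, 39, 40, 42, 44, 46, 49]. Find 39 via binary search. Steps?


Search for 39:
[0,12] mid=6 arr[6]=37
[7,12] mid=9 arr[9]=42
[7,8] mid=7 arr[7]=39
Total: 3 comparisons


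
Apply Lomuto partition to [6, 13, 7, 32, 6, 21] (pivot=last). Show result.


Elements <= 21 go left of pivot.
Result: [6, 13, 7, 6, 21, 32], pivot at index 4


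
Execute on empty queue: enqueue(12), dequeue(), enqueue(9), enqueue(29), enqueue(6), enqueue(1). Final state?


enqueue(12) -> [12]
dequeue() returns 12 -> []
enqueue(9) -> [9]
enqueue(29) -> [9, 29]
enqueue(6) -> [9, 29, 6]
enqueue(1) -> [9, 29, 6, 1]
Final queue (front to back): [9, 29, 6, 1]


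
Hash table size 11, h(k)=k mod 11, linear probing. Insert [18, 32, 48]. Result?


Insertions: 18->slot 7; 32->slot 10; 48->slot 4
Table: [None, None, None, None, 48, None, None, 18, None, None, 32]


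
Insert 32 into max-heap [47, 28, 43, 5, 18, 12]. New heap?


Append 32: [47, 28, 43, 5, 18, 12, 32]
Bubble up: no swaps needed
Result: [47, 28, 43, 5, 18, 12, 32]


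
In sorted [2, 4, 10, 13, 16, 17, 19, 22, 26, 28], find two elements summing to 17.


Two pointers: lo=0, hi=9
Found pair: (4, 13) summing to 17


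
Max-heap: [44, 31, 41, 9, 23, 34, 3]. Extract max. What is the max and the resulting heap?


Max = 44
Replace root with last, heapify down
Resulting heap: [41, 31, 34, 9, 23, 3]


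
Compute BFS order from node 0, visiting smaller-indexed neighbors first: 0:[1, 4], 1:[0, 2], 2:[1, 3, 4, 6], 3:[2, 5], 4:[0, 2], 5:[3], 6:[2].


BFS queue: start with [0]
Visit order: [0, 1, 4, 2, 3, 6, 5]


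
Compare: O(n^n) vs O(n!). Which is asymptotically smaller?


factorial grows slower than n^n
O(n!) is asymptotically smaller; O(n^n) grows faster


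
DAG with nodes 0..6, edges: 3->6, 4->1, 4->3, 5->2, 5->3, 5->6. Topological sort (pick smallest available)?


Kahn's algorithm, process smallest node first
Order: [0, 4, 1, 5, 2, 3, 6]


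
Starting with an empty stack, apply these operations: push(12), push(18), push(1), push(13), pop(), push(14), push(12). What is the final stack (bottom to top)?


push(12) -> [12]
push(18) -> [12, 18]
push(1) -> [12, 18, 1]
push(13) -> [12, 18, 1, 13]
pop() returns 13 -> [12, 18, 1]
push(14) -> [12, 18, 1, 14]
push(12) -> [12, 18, 1, 14, 12]
Final stack (bottom to top): [12, 18, 1, 14, 12]


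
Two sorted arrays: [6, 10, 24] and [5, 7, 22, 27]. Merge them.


Compare heads, take smaller each step.
Merged: [5, 6, 7, 10, 22, 24, 27]


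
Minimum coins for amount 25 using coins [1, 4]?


dp[0]=0; dp[i]=1+min(dp[i-c] for c in coins)
...dp[20]=5, dp[21]=6, dp[22]=7, dp[23]=8, dp[24]=6, dp[25]=7
Minimum coins for 25 = 7


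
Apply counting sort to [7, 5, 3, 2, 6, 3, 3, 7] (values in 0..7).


Count array: [0, 0, 1, 3, 0, 1, 1, 2]
Reconstruct: [2, 3, 3, 3, 5, 6, 7, 7]


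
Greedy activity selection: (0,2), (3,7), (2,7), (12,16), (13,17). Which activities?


Greedy: pick earliest-ending, then skip overlaps.
Selected (3 activities): [(0, 2), (3, 7), (12, 16)]


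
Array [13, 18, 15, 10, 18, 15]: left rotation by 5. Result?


Left rotate by 5: [15, 13, 18, 15, 10, 18]


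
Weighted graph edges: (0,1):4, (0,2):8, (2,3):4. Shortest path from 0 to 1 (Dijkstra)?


Dijkstra from 0:
Distances: {0: 0, 1: 4, 2: 8, 3: 12}
Shortest distance to 1 = 4, path = [0, 1]


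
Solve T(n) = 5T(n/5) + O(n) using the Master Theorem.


a=5, b=5, c=1. log_5(5)=1 = c=1. Case 2: O(n^c log n) = O(n log n)
Complexity: O(n log n)


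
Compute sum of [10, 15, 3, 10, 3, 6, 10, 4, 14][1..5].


Prefix sums: [0, 10, 25, 28, 38, 41, 47, 57, 61, 75]
Sum[1..5] = prefix[6] - prefix[1] = 47 - 10 = 37


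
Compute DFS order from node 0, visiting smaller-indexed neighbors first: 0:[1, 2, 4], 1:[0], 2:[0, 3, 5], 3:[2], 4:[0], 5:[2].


DFS stack-based: start with [0]
Visit order: [0, 1, 2, 3, 5, 4]


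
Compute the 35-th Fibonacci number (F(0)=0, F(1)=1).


F(n)=F(n-1)+F(n-2)
...F(33)=3524578, F(34)=5702887, F(35)=9227465


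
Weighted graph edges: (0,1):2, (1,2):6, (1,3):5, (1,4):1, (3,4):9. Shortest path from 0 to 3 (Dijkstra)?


Dijkstra from 0:
Distances: {0: 0, 1: 2, 2: 8, 3: 7, 4: 3}
Shortest distance to 3 = 7, path = [0, 1, 3]


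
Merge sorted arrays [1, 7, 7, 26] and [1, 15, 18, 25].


Compare heads, take smaller each step.
Merged: [1, 1, 7, 7, 15, 18, 25, 26]


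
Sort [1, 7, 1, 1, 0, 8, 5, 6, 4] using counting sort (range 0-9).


Count array: [1, 3, 0, 0, 1, 1, 1, 1, 1, 0]
Reconstruct: [0, 1, 1, 1, 4, 5, 6, 7, 8]


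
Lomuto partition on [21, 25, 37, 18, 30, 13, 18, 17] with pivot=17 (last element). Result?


Elements <= 17 go left of pivot.
Result: [13, 17, 37, 18, 30, 21, 18, 25], pivot at index 1


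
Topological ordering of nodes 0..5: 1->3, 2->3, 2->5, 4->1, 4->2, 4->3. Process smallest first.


Kahn's algorithm, process smallest node first
Order: [0, 4, 1, 2, 3, 5]


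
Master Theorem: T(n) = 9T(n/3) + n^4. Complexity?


a=9, b=3, c=4. log_3(9)=2 < c=4. Case 3: O(n^c) = O(n^4)
Complexity: O(n^4)


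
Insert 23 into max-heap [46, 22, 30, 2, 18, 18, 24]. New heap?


Append 23: [46, 22, 30, 2, 18, 18, 24, 23]
Bubble up: swap idx 7(23) with idx 3(2); swap idx 3(23) with idx 1(22)
Result: [46, 23, 30, 22, 18, 18, 24, 2]


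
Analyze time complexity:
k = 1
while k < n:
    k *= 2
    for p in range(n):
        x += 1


Per nesting level: O(log n) * O(n) = O(n log n)
Complexity: O(n log n)


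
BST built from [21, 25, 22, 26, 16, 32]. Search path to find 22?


BST root = 21
Search for 22: compare at each node
Path: [21, 25, 22]


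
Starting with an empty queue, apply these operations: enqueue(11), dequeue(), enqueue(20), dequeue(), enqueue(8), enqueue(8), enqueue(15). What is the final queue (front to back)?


enqueue(11) -> [11]
dequeue() returns 11 -> []
enqueue(20) -> [20]
dequeue() returns 20 -> []
enqueue(8) -> [8]
enqueue(8) -> [8, 8]
enqueue(15) -> [8, 8, 15]
Final queue (front to back): [8, 8, 15]


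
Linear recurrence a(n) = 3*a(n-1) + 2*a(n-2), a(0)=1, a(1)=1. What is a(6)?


Build bottom-up:
...a(4)=61, a(5)=217, a(6)=3*217+2*61=773


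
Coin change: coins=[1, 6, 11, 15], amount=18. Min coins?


dp[0]=0; dp[i]=1+min(dp[i-c] for c in coins)
...dp[13]=3, dp[14]=4, dp[15]=1, dp[16]=2, dp[17]=2, dp[18]=3
Minimum coins for 18 = 3


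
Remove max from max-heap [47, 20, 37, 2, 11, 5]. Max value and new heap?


Max = 47
Replace root with last, heapify down
Resulting heap: [37, 20, 5, 2, 11]


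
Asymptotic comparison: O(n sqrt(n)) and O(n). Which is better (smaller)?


linear grows slower than n^1.5
O(n) is asymptotically smaller; O(n sqrt(n)) grows faster


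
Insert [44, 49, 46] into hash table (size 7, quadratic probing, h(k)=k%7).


Insertions: 44->slot 2; 49->slot 0; 46->slot 4
Table: [49, None, 44, None, 46, None, None]


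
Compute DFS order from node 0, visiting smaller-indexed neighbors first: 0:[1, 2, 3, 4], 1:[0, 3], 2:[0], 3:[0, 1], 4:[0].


DFS stack-based: start with [0]
Visit order: [0, 1, 3, 2, 4]


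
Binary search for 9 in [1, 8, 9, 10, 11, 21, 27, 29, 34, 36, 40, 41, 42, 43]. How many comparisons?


Search for 9:
[0,13] mid=6 arr[6]=27
[0,5] mid=2 arr[2]=9
Total: 2 comparisons


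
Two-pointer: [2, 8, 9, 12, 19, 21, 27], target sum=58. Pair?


Two pointers: lo=0, hi=6
No pair sums to 58


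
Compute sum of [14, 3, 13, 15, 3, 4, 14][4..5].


Prefix sums: [0, 14, 17, 30, 45, 48, 52, 66]
Sum[4..5] = prefix[6] - prefix[4] = 52 - 45 = 7


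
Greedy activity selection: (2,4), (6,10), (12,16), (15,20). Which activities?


Greedy: pick earliest-ending, then skip overlaps.
Selected (3 activities): [(2, 4), (6, 10), (12, 16)]


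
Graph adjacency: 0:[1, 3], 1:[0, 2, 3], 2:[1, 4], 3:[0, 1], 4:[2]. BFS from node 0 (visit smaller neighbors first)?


BFS queue: start with [0]
Visit order: [0, 1, 3, 2, 4]


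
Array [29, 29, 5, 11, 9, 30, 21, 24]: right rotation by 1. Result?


Right rotate by 1: [24, 29, 29, 5, 11, 9, 30, 21]


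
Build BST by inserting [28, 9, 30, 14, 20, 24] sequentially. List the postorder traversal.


Root = 28; build tree by BST insertion.
Postorder traversal: [24, 20, 14, 9, 30, 28]


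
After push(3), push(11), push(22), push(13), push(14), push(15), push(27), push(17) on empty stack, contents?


push(3) -> [3]
push(11) -> [3, 11]
push(22) -> [3, 11, 22]
push(13) -> [3, 11, 22, 13]
push(14) -> [3, 11, 22, 13, 14]
push(15) -> [3, 11, 22, 13, 14, 15]
push(27) -> [3, 11, 22, 13, 14, 15, 27]
push(17) -> [3, 11, 22, 13, 14, 15, 27, 17]
Final stack (bottom to top): [3, 11, 22, 13, 14, 15, 27, 17]


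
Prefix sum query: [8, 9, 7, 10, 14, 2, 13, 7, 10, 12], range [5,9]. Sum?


Prefix sums: [0, 8, 17, 24, 34, 48, 50, 63, 70, 80, 92]
Sum[5..9] = prefix[10] - prefix[5] = 92 - 48 = 44


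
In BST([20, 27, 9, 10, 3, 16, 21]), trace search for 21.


BST root = 20
Search for 21: compare at each node
Path: [20, 27, 21]


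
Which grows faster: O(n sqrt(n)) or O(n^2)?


n^1.5 grows slower than quadratic
O(n sqrt(n)) is asymptotically smaller; O(n^2) grows faster


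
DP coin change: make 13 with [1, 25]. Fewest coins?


dp[0]=0; dp[i]=1+min(dp[i-c] for c in coins)
...dp[8]=8, dp[9]=9, dp[10]=10, dp[11]=11, dp[12]=12, dp[13]=13
Minimum coins for 13 = 13


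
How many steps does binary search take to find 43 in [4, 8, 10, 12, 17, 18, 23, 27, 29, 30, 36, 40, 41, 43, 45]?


Search for 43:
[0,14] mid=7 arr[7]=27
[8,14] mid=11 arr[11]=40
[12,14] mid=13 arr[13]=43
Total: 3 comparisons


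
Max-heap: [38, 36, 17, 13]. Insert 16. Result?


Append 16: [38, 36, 17, 13, 16]
Bubble up: no swaps needed
Result: [38, 36, 17, 13, 16]


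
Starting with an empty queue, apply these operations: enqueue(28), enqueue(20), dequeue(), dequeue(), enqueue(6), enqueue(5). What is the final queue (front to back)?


enqueue(28) -> [28]
enqueue(20) -> [28, 20]
dequeue() returns 28 -> [20]
dequeue() returns 20 -> []
enqueue(6) -> [6]
enqueue(5) -> [6, 5]
Final queue (front to back): [6, 5]


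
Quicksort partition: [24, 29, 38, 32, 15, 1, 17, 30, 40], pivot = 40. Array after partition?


Elements <= 40 go left of pivot.
Result: [24, 29, 38, 32, 15, 1, 17, 30, 40], pivot at index 8


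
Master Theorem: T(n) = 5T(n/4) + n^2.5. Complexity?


a=5, b=4, c=2.5. log_4(5)=1.161 < c=2.5. Case 3: O(n^c) = O(n^2.500)
Complexity: O(n^2.500)


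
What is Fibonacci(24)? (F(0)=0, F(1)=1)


F(n)=F(n-1)+F(n-2)
...F(22)=17711, F(23)=28657, F(24)=46368


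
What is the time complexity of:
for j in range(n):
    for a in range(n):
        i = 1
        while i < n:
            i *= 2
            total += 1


Per nesting level: O(n) * O(n) * O(log n) = O(n^2 log n)
Complexity: O(n^2 log n)


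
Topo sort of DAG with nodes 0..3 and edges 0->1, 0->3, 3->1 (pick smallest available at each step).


Kahn's algorithm, process smallest node first
Order: [0, 2, 3, 1]


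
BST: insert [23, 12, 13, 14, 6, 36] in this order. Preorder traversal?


Root = 23; build tree by BST insertion.
Preorder traversal: [23, 12, 6, 13, 14, 36]


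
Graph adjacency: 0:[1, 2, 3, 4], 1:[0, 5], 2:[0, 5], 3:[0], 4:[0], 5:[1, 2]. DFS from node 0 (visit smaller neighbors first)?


DFS stack-based: start with [0]
Visit order: [0, 1, 5, 2, 3, 4]


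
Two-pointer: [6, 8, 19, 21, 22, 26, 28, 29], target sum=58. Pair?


Two pointers: lo=0, hi=7
No pair sums to 58


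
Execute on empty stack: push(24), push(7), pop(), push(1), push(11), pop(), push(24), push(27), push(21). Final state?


push(24) -> [24]
push(7) -> [24, 7]
pop() returns 7 -> [24]
push(1) -> [24, 1]
push(11) -> [24, 1, 11]
pop() returns 11 -> [24, 1]
push(24) -> [24, 1, 24]
push(27) -> [24, 1, 24, 27]
push(21) -> [24, 1, 24, 27, 21]
Final stack (bottom to top): [24, 1, 24, 27, 21]


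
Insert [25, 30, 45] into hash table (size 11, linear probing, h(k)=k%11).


Insertions: 25->slot 3; 30->slot 8; 45->slot 1
Table: [None, 45, None, 25, None, None, None, None, 30, None, None]


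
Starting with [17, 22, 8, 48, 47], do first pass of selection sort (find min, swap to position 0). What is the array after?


After one pass: [8, 22, 17, 48, 47]


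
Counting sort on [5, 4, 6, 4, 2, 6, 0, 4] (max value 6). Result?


Count array: [1, 0, 1, 0, 3, 1, 2]
Reconstruct: [0, 2, 4, 4, 4, 5, 6, 6]


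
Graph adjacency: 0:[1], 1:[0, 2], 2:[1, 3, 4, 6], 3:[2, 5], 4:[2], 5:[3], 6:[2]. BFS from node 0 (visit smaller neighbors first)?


BFS queue: start with [0]
Visit order: [0, 1, 2, 3, 4, 6, 5]


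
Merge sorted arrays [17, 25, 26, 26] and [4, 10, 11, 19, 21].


Compare heads, take smaller each step.
Merged: [4, 10, 11, 17, 19, 21, 25, 26, 26]


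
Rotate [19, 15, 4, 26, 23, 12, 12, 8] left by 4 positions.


Left rotate by 4: [23, 12, 12, 8, 19, 15, 4, 26]


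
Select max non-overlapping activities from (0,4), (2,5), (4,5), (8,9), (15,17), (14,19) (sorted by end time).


Greedy: pick earliest-ending, then skip overlaps.
Selected (4 activities): [(0, 4), (4, 5), (8, 9), (15, 17)]


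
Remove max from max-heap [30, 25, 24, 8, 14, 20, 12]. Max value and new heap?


Max = 30
Replace root with last, heapify down
Resulting heap: [25, 14, 24, 8, 12, 20]


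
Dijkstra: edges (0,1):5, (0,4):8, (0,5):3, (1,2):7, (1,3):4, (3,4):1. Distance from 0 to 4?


Dijkstra from 0:
Distances: {0: 0, 1: 5, 2: 12, 3: 9, 4: 8, 5: 3}
Shortest distance to 4 = 8, path = [0, 4]


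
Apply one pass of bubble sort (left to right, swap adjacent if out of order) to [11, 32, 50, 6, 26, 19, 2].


After one pass: [11, 32, 6, 26, 19, 2, 50]


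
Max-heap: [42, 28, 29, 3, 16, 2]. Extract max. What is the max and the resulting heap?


Max = 42
Replace root with last, heapify down
Resulting heap: [29, 28, 2, 3, 16]


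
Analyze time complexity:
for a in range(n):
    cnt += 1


Per nesting level: O(n) = O(n)
Complexity: O(n)


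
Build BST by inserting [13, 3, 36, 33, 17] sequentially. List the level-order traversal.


Root = 13; build tree by BST insertion.
Level-Order traversal: [13, 3, 36, 33, 17]


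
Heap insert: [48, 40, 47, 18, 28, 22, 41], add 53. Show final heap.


Append 53: [48, 40, 47, 18, 28, 22, 41, 53]
Bubble up: swap idx 7(53) with idx 3(18); swap idx 3(53) with idx 1(40); swap idx 1(53) with idx 0(48)
Result: [53, 48, 47, 40, 28, 22, 41, 18]


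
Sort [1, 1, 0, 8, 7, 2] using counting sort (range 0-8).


Count array: [1, 2, 1, 0, 0, 0, 0, 1, 1]
Reconstruct: [0, 1, 1, 2, 7, 8]


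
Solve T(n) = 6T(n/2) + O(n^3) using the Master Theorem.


a=6, b=2, c=3. log_2(6)=2.585 < c=3. Case 3: O(n^c) = O(n^3)
Complexity: O(n^3)


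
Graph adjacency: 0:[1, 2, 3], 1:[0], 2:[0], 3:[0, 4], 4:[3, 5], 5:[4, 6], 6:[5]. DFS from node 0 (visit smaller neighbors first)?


DFS stack-based: start with [0]
Visit order: [0, 1, 2, 3, 4, 5, 6]


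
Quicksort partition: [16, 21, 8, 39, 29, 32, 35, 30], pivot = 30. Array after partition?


Elements <= 30 go left of pivot.
Result: [16, 21, 8, 29, 30, 32, 35, 39], pivot at index 4


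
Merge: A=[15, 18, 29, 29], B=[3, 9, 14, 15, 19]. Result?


Compare heads, take smaller each step.
Merged: [3, 9, 14, 15, 15, 18, 19, 29, 29]


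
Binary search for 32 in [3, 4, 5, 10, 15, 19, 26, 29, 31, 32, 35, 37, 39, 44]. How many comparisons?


Search for 32:
[0,13] mid=6 arr[6]=26
[7,13] mid=10 arr[10]=35
[7,9] mid=8 arr[8]=31
[9,9] mid=9 arr[9]=32
Total: 4 comparisons


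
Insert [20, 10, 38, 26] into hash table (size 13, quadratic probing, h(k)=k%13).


Insertions: 20->slot 7; 10->slot 10; 38->slot 12; 26->slot 0
Table: [26, None, None, None, None, None, None, 20, None, None, 10, None, 38]


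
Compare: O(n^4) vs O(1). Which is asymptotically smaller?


constant grows slower than quartic
O(1) is asymptotically smaller; O(n^4) grows faster


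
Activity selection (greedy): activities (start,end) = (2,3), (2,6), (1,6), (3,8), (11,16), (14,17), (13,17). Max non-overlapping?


Greedy: pick earliest-ending, then skip overlaps.
Selected (3 activities): [(2, 3), (3, 8), (11, 16)]


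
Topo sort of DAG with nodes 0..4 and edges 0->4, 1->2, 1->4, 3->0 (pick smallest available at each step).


Kahn's algorithm, process smallest node first
Order: [1, 2, 3, 0, 4]


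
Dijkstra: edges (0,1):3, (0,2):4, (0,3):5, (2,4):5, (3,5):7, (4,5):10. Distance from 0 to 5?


Dijkstra from 0:
Distances: {0: 0, 1: 3, 2: 4, 3: 5, 4: 9, 5: 12}
Shortest distance to 5 = 12, path = [0, 3, 5]
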